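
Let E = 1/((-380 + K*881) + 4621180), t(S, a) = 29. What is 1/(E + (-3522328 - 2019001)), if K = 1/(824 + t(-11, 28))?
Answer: -3941543281/21841388087759596 ≈ -1.8046e-7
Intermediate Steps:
K = 1/853 (K = 1/(824 + 29) = 1/853 ≈ 0.0011723)
E = 853/3941543281 (E = 1/((-380 + (1/853)*881) + 4621180) = 1/((-380 + 881/853) + 4621180) = 1/(-323259/853 + 4621180) = 1/(3941543281/853) = 853/3941543281 ≈ 2.1641e-7)
1/(E + (-3522328 - 2019001)) = 1/(853/3941543281 + (-3522328 - 2019001)) = 1/(853/3941543281 - 5541329) = 1/(-21841388087759596/3941543281) = -3941543281/21841388087759596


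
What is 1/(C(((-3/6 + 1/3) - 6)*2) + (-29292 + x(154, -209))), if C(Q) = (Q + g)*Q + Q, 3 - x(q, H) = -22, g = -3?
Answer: -9/261812 ≈ -3.4376e-5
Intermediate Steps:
x(q, H) = 25 (x(q, H) = 3 - 1*(-22) = 3 + 22 = 25)
C(Q) = Q + Q*(-3 + Q) (C(Q) = (Q - 3)*Q + Q = (-3 + Q)*Q + Q = Q*(-3 + Q) + Q = Q + Q*(-3 + Q))
1/(C(((-3/6 + 1/3) - 6)*2) + (-29292 + x(154, -209))) = 1/((((-3/6 + 1/3) - 6)*2)*(-2 + ((-3/6 + 1/3) - 6)*2) + (-29292 + 25)) = 1/((((-3*⅙ + 1*(⅓)) - 6)*2)*(-2 + ((-3*⅙ + 1*(⅓)) - 6)*2) - 29267) = 1/((((-½ + ⅓) - 6)*2)*(-2 + ((-½ + ⅓) - 6)*2) - 29267) = 1/(((-⅙ - 6)*2)*(-2 + (-⅙ - 6)*2) - 29267) = 1/((-37/6*2)*(-2 - 37/6*2) - 29267) = 1/(-37*(-2 - 37/3)/3 - 29267) = 1/(-37/3*(-43/3) - 29267) = 1/(1591/9 - 29267) = 1/(-261812/9) = -9/261812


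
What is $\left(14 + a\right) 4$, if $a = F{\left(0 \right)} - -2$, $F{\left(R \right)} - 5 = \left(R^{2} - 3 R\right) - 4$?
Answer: $68$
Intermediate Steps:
$F{\left(R \right)} = 1 + R^{2} - 3 R$ ($F{\left(R \right)} = 5 - \left(4 - R^{2} + 3 R\right) = 1 + R^{2} - 3 R$)
$a = 3$ ($a = \left(1 + 0^{2} - 0\right) - -2 = \left(1 + 0 + 0\right) + 2 = 1 + 2 = 3$)
$\left(14 + a\right) 4 = \left(14 + 3\right) 4 = 17 \cdot 4 = 68$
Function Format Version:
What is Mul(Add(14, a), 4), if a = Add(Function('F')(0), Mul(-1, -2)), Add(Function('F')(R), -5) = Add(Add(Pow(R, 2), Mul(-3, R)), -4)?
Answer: 68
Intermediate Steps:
Function('F')(R) = Add(1, Pow(R, 2), Mul(-3, R)) (Function('F')(R) = Add(5, Add(Add(Pow(R, 2), Mul(-3, R)), -4)) = Add(5, Add(-4, Pow(R, 2), Mul(-3, R))) = Add(1, Pow(R, 2), Mul(-3, R)))
a = 3 (a = Add(Add(1, Pow(0, 2), Mul(-3, 0)), Mul(-1, -2)) = Add(Add(1, 0, 0), 2) = Add(1, 2) = 3)
Mul(Add(14, a), 4) = Mul(Add(14, 3), 4) = Mul(17, 4) = 68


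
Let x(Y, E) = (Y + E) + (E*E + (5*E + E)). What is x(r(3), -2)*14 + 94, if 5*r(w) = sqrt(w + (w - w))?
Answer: -46 + 14*sqrt(3)/5 ≈ -41.150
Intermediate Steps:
r(w) = sqrt(w)/5 (r(w) = sqrt(w + (w - w))/5 = sqrt(w + 0)/5 = sqrt(w)/5)
x(Y, E) = Y + E**2 + 7*E (x(Y, E) = (E + Y) + (E**2 + 6*E) = Y + E**2 + 7*E)
x(r(3), -2)*14 + 94 = (sqrt(3)/5 + (-2)**2 + 7*(-2))*14 + 94 = (sqrt(3)/5 + 4 - 14)*14 + 94 = (-10 + sqrt(3)/5)*14 + 94 = (-140 + 14*sqrt(3)/5) + 94 = -46 + 14*sqrt(3)/5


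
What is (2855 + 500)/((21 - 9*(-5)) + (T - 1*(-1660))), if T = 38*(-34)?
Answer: 3355/434 ≈ 7.7304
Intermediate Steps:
T = -1292
(2855 + 500)/((21 - 9*(-5)) + (T - 1*(-1660))) = (2855 + 500)/((21 - 9*(-5)) + (-1292 - 1*(-1660))) = 3355/((21 + 45) + (-1292 + 1660)) = 3355/(66 + 368) = 3355/434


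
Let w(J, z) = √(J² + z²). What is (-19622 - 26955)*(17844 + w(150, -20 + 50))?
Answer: -831119988 - 1397310*√26 ≈ -8.3825e+8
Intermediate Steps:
(-19622 - 26955)*(17844 + w(150, -20 + 50)) = (-19622 - 26955)*(17844 + √(150² + (-20 + 50)²)) = -46577*(17844 + √(22500 + 30²)) = -46577*(17844 + √(22500 + 900)) = -46577*(17844 + √23400) = -46577*(17844 + 30*√26) = -831119988 - 1397310*√26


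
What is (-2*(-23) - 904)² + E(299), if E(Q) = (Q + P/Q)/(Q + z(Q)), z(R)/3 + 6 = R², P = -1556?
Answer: 59096828445269/80276716 ≈ 7.3616e+5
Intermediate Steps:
z(R) = -18 + 3*R²
E(Q) = (Q - 1556/Q)/(-18 + Q + 3*Q²) (E(Q) = (Q - 1556/Q)/(Q + (-18 + 3*Q²)) = (Q - 1556/Q)/(-18 + Q + 3*Q²))
(-2*(-23) - 904)² + E(299) = (-2*(-23) - 904)² + (-1556 + 299²)/(299*(-18 + 299 + 3*299²)) = (46 - 904)² + (-1556 + 89401)/(299*(-18 + 299 + 3*89401)) = (-858)² + (1/299)*87845/(-18 + 299 + 268203) = 736164 + (1/299)*87845/268484 = 736164 + (1/299)*(1/268484)*87845 = 736164 + 87845/80276716 = 59096828445269/80276716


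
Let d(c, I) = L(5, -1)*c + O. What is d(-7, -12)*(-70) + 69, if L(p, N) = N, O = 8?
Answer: -981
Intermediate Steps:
d(c, I) = 8 - c (d(c, I) = -c + 8 = 8 - c)
d(-7, -12)*(-70) + 69 = (8 - 1*(-7))*(-70) + 69 = (8 + 7)*(-70) + 69 = 15*(-70) + 69 = -1050 + 69 = -981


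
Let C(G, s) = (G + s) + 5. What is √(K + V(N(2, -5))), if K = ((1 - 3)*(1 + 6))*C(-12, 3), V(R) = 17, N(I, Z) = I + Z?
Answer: √73 ≈ 8.5440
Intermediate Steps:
C(G, s) = 5 + G + s
K = 56 (K = ((1 - 3)*(1 + 6))*(5 - 12 + 3) = -2*7*(-4) = -14*(-4) = 56)
√(K + V(N(2, -5))) = √(56 + 17) = √73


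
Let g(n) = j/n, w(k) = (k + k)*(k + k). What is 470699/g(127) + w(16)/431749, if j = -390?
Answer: -25809425064617/168382110 ≈ -1.5328e+5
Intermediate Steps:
w(k) = 4*k**2 (w(k) = (2*k)*(2*k) = 4*k**2)
g(n) = -390/n
470699/g(127) + w(16)/431749 = 470699/((-390/127)) + (4*16**2)/431749 = 470699/((-390*1/127)) + (4*256)*(1/431749) = 470699/(-390/127) + 1024*(1/431749) = 470699*(-127/390) + 1024/431749 = -59778773/390 + 1024/431749 = -25809425064617/168382110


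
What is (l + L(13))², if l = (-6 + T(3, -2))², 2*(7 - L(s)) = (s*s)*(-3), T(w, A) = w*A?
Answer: 654481/4 ≈ 1.6362e+5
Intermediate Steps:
T(w, A) = A*w
L(s) = 7 + 3*s²/2 (L(s) = 7 - s*s*(-3)/2 = 7 - s²*(-3)/2 = 7 - (-3)*s²/2 = 7 + 3*s²/2)
l = 144 (l = (-6 - 2*3)² = (-6 - 6)² = (-12)² = 144)
(l + L(13))² = (144 + (7 + (3/2)*13²))² = (144 + (7 + (3/2)*169))² = (144 + (7 + 507/2))² = (144 + 521/2)² = (809/2)² = 654481/4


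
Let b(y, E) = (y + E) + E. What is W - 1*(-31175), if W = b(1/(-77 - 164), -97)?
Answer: 7466420/241 ≈ 30981.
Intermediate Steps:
b(y, E) = y + 2*E (b(y, E) = (E + y) + E = y + 2*E)
W = -46755/241 (W = 1/(-77 - 164) + 2*(-97) = 1/(-241) - 194 = -1/241 - 194 = -46755/241 ≈ -194.00)
W - 1*(-31175) = -46755/241 - 1*(-31175) = -46755/241 + 31175 = 7466420/241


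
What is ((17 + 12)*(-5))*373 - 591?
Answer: -54676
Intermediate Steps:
((17 + 12)*(-5))*373 - 591 = (29*(-5))*373 - 591 = -145*373 - 591 = -54085 - 591 = -54676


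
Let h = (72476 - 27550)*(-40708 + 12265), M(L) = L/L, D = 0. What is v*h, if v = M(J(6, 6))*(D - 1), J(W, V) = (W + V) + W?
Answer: 1277830218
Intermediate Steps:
J(W, V) = V + 2*W (J(W, V) = (V + W) + W = V + 2*W)
M(L) = 1
h = -1277830218 (h = 44926*(-28443) = -1277830218)
v = -1 (v = 1*(0 - 1) = 1*(-1) = -1)
v*h = -1*(-1277830218) = 1277830218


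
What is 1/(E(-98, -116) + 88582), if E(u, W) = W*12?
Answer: 1/87190 ≈ 1.1469e-5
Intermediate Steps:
E(u, W) = 12*W
1/(E(-98, -116) + 88582) = 1/(12*(-116) + 88582) = 1/(-1392 + 88582) = 1/87190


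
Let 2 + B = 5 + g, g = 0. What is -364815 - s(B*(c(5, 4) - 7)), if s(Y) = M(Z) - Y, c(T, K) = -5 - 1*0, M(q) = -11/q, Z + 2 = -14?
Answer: -5837627/16 ≈ -3.6485e+5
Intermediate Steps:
Z = -16 (Z = -2 - 14 = -16)
B = 3 (B = -2 + (5 + 0) = -2 + 5 = 3)
c(T, K) = -5 (c(T, K) = -5 + 0 = -5)
s(Y) = 11/16 - Y (s(Y) = -11/(-16) - Y = -11*(-1/16) - Y = 11/16 - Y)
-364815 - s(B*(c(5, 4) - 7)) = -364815 - (11/16 - 3*(-5 - 7)) = -364815 - (11/16 - 3*(-12)) = -364815 - (11/16 - 1*(-36)) = -364815 - (11/16 + 36) = -364815 - 1*587/16 = -364815 - 587/16 = -5837627/16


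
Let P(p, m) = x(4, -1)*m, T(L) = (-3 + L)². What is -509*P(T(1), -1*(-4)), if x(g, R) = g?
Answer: -8144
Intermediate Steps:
P(p, m) = 4*m
-509*P(T(1), -1*(-4)) = -2036*(-1*(-4)) = -2036*4 = -509*16 = -8144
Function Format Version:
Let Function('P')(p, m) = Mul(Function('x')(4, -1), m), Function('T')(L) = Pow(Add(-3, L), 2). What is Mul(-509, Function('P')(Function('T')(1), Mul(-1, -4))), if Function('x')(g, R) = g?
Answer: -8144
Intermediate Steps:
Function('P')(p, m) = Mul(4, m)
Mul(-509, Function('P')(Function('T')(1), Mul(-1, -4))) = Mul(-509, Mul(4, Mul(-1, -4))) = Mul(-509, Mul(4, 4)) = Mul(-509, 16) = -8144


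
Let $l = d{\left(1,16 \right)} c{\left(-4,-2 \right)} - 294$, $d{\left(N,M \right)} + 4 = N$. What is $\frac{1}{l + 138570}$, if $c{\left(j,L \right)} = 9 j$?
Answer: $\frac{1}{138384} \approx 7.2263 \cdot 10^{-6}$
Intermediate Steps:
$d{\left(N,M \right)} = -4 + N$
$l = -186$ ($l = \left(-4 + 1\right) 9 \left(-4\right) - 294 = \left(-3\right) \left(-36\right) - 294 = 108 - 294 = -186$)
$\frac{1}{l + 138570} = \frac{1}{-186 + 138570} = \frac{1}{138384}$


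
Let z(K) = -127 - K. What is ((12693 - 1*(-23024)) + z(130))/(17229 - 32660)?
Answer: -35460/15431 ≈ -2.2980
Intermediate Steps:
((12693 - 1*(-23024)) + z(130))/(17229 - 32660) = ((12693 - 1*(-23024)) + (-127 - 1*130))/(17229 - 32660) = ((12693 + 23024) + (-127 - 130))/(-15431) = (35717 - 257)*(-1/15431) = 35460*(-1/15431) = -35460/15431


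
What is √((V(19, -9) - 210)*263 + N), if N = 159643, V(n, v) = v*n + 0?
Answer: 4*√3715 ≈ 243.80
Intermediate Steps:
V(n, v) = n*v (V(n, v) = n*v + 0 = n*v)
√((V(19, -9) - 210)*263 + N) = √((19*(-9) - 210)*263 + 159643) = √((-171 - 210)*263 + 159643) = √(-381*263 + 159643) = √(-100203 + 159643) = √59440 = 4*√3715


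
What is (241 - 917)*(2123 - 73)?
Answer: -1385800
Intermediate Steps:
(241 - 917)*(2123 - 73) = -676*2050 = -1385800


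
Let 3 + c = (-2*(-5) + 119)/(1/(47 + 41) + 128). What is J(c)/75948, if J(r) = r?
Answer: -7481/285184740 ≈ -2.6232e-5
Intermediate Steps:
c = -7481/3755 (c = -3 + (-2*(-5) + 119)/(1/(47 + 41) + 128) = -3 + (10 + 119)/(1/88 + 128) = -3 + 129/(1/88 + 128) = -3 + 129/(11265/88) = -3 + 129*(88/11265) = -3 + 3784/3755 = -7481/3755 ≈ -1.9923)
J(c)/75948 = -7481/3755/75948 = -7481/3755*1/75948 = -7481/285184740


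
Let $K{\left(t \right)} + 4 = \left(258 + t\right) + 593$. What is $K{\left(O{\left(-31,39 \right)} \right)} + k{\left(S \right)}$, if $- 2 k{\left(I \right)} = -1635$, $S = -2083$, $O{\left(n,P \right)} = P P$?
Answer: $\frac{6371}{2} \approx 3185.5$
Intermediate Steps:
$O{\left(n,P \right)} = P^{2}$
$k{\left(I \right)} = \frac{1635}{2}$ ($k{\left(I \right)} = \left(- \frac{1}{2}\right) \left(-1635\right) = \frac{1635}{2}$)
$K{\left(t \right)} = 847 + t$ ($K{\left(t \right)} = -4 + \left(\left(258 + t\right) + 593\right) = -4 + \left(851 + t\right) = 847 + t$)
$K{\left(O{\left(-31,39 \right)} \right)} + k{\left(S \right)} = \left(847 + 39^{2}\right) + \frac{1635}{2} = \left(847 + 1521\right) + \frac{1635}{2} = 2368 + \frac{1635}{2} = \frac{6371}{2}$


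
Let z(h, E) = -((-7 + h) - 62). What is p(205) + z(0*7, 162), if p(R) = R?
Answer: 274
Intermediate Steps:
z(h, E) = 69 - h (z(h, E) = -(-69 + h) = 69 - h)
p(205) + z(0*7, 162) = 205 + (69 - 0*7) = 205 + (69 - 1*0) = 205 + (69 + 0) = 205 + 69 = 274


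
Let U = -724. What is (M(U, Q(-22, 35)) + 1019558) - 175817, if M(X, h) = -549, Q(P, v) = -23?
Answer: 843192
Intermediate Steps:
(M(U, Q(-22, 35)) + 1019558) - 175817 = (-549 + 1019558) - 175817 = 1019009 - 175817 = 843192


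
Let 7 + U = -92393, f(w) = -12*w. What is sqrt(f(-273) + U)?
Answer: 2*I*sqrt(22281) ≈ 298.54*I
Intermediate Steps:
U = -92400 (U = -7 - 92393 = -92400)
sqrt(f(-273) + U) = sqrt(-12*(-273) - 92400) = sqrt(3276 - 92400) = sqrt(-89124) = 2*I*sqrt(22281)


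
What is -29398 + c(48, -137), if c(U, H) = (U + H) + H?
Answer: -29624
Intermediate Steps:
c(U, H) = U + 2*H (c(U, H) = (H + U) + H = U + 2*H)
-29398 + c(48, -137) = -29398 + (48 + 2*(-137)) = -29398 + (48 - 274) = -29398 - 226 = -29624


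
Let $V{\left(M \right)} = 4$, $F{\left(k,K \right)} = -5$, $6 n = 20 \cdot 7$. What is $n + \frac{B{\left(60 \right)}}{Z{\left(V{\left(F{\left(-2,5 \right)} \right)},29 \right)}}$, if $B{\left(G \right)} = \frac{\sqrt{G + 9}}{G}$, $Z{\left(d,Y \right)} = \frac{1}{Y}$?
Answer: $\frac{70}{3} + \frac{29 \sqrt{69}}{60} \approx 27.348$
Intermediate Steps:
$n = \frac{70}{3}$ ($n = \frac{20 \cdot 7}{6} = \frac{1}{6} \cdot 140 = \frac{70}{3} \approx 23.333$)
$B{\left(G \right)} = \frac{\sqrt{9 + G}}{G}$
$n + \frac{B{\left(60 \right)}}{Z{\left(V{\left(F{\left(-2,5 \right)} \right)},29 \right)}} = \frac{70}{3} + \frac{\frac{1}{60} \sqrt{9 + 60}}{\frac{1}{29}} = \frac{70}{3} + \frac{\sqrt{69}}{60} \frac{1}{\frac{1}{29}} = \frac{70}{3} + \frac{\sqrt{69}}{60} \cdot 29 = \frac{70}{3} + \frac{29 \sqrt{69}}{60}$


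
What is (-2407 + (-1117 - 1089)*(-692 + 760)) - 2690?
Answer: -155105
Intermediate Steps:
(-2407 + (-1117 - 1089)*(-692 + 760)) - 2690 = (-2407 - 2206*68) - 2690 = (-2407 - 150008) - 2690 = -152415 - 2690 = -155105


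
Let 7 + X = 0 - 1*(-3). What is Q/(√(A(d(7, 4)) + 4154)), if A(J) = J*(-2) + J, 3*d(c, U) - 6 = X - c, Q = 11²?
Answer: 121*√37401/12467 ≈ 1.8770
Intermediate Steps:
X = -4 (X = -7 + (0 - 1*(-3)) = -7 + (0 + 3) = -7 + 3 = -4)
Q = 121
d(c, U) = ⅔ - c/3 (d(c, U) = 2 + (-4 - c)/3 = 2 + (-4/3 - c/3) = ⅔ - c/3)
A(J) = -J (A(J) = -2*J + J = -J)
Q/(√(A(d(7, 4)) + 4154)) = 121/(√(-(⅔ - ⅓*7) + 4154)) = 121/(√(-(⅔ - 7/3) + 4154)) = 121/(√(-1*(-5/3) + 4154)) = 121/(√(5/3 + 4154)) = 121/(√(12467/3)) = 121/((√37401/3)) = 121*(√37401/12467) = 121*√37401/12467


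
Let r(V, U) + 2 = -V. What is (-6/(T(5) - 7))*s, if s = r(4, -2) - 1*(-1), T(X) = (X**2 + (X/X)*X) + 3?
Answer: 15/13 ≈ 1.1538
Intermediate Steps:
r(V, U) = -2 - V
T(X) = 3 + X + X**2 (T(X) = (X**2 + 1*X) + 3 = (X**2 + X) + 3 = (X + X**2) + 3 = 3 + X + X**2)
s = -5 (s = (-2 - 1*4) - 1*(-1) = (-2 - 4) + 1 = -6 + 1 = -5)
(-6/(T(5) - 7))*s = (-6/((3 + 5 + 5**2) - 7))*(-5) = (-6/((3 + 5 + 25) - 7))*(-5) = (-6/(33 - 7))*(-5) = (-6/26)*(-5) = ((1/26)*(-6))*(-5) = -3/13*(-5) = 15/13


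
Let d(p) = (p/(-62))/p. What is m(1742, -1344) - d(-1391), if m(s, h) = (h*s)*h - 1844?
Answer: 195091399017/62 ≈ 3.1466e+9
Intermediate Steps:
d(p) = -1/62 (d(p) = (p*(-1/62))/p = (-p/62)/p = -1/62)
m(s, h) = -1844 + s*h**2 (m(s, h) = s*h**2 - 1844 = -1844 + s*h**2)
m(1742, -1344) - d(-1391) = (-1844 + 1742*(-1344)**2) - 1*(-1/62) = (-1844 + 1742*1806336) + 1/62 = (-1844 + 3146637312) + 1/62 = 3146635468 + 1/62 = 195091399017/62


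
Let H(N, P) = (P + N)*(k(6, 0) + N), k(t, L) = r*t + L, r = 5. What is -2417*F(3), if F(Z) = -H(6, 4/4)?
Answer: 609084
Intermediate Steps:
k(t, L) = L + 5*t (k(t, L) = 5*t + L = L + 5*t)
H(N, P) = (30 + N)*(N + P) (H(N, P) = (P + N)*((0 + 5*6) + N) = (N + P)*((0 + 30) + N) = (N + P)*(30 + N) = (30 + N)*(N + P))
F(Z) = -252 (F(Z) = -(6² + 30*6 + 30*(4/4) + 6*(4/4)) = -(36 + 180 + 30*(4*(¼)) + 6*(4*(¼))) = -(36 + 180 + 30*1 + 6*1) = -(36 + 180 + 30 + 6) = -1*252 = -252)
-2417*F(3) = -2417*(-252) = 609084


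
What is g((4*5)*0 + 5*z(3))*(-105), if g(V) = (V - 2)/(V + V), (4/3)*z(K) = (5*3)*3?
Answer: -4669/90 ≈ -51.878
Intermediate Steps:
z(K) = 135/4 (z(K) = 3*((5*3)*3)/4 = 3*(15*3)/4 = (¾)*45 = 135/4)
g(V) = (-2 + V)/(2*V) (g(V) = (-2 + V)/((2*V)) = (-2 + V)*(1/(2*V)) = (-2 + V)/(2*V))
g((4*5)*0 + 5*z(3))*(-105) = ((-2 + ((4*5)*0 + 5*(135/4)))/(2*((4*5)*0 + 5*(135/4))))*(-105) = ((-2 + (20*0 + 675/4))/(2*(20*0 + 675/4)))*(-105) = ((-2 + (0 + 675/4))/(2*(0 + 675/4)))*(-105) = ((-2 + 675/4)/(2*(675/4)))*(-105) = ((½)*(4/675)*(667/4))*(-105) = (667/1350)*(-105) = -4669/90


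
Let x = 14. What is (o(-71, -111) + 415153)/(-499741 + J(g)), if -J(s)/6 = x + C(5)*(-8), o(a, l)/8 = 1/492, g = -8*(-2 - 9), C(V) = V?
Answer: -51063821/61448955 ≈ -0.83100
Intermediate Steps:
g = 88 (g = -8*(-11) = 88)
o(a, l) = 2/123 (o(a, l) = 8/492 = 8*(1/492) = 2/123)
J(s) = 156 (J(s) = -6*(14 + 5*(-8)) = -6*(14 - 40) = -6*(-26) = 156)
(o(-71, -111) + 415153)/(-499741 + J(g)) = (2/123 + 415153)/(-499741 + 156) = (51063821/123)/(-499585) = (51063821/123)*(-1/499585) = -51063821/61448955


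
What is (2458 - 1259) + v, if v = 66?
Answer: 1265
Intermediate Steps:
(2458 - 1259) + v = (2458 - 1259) + 66 = 1199 + 66 = 1265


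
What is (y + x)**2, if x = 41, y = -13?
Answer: 784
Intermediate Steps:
(y + x)**2 = (-13 + 41)**2 = 28**2 = 784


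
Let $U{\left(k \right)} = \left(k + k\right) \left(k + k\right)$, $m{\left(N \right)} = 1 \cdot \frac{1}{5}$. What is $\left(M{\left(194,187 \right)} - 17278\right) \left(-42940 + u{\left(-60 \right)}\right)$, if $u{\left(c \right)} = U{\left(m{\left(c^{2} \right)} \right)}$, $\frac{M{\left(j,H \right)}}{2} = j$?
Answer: $\frac{3626269488}{5} \approx 7.2525 \cdot 10^{8}$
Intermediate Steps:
$m{\left(N \right)} = \frac{1}{5}$ ($m{\left(N \right)} = 1 \cdot \frac{1}{5} = \frac{1}{5}$)
$M{\left(j,H \right)} = 2 j$
$U{\left(k \right)} = 4 k^{2}$ ($U{\left(k \right)} = 2 k 2 k = 4 k^{2}$)
$u{\left(c \right)} = \frac{4}{25}$
$\left(M{\left(194,187 \right)} - 17278\right) \left(-42940 + u{\left(-60 \right)}\right) = \left(2 \cdot 194 - 17278\right) \left(-42940 + \frac{4}{25}\right) = \left(388 - 17278\right) \left(- \frac{1073496}{25}\right) = \left(-16890\right) \left(- \frac{1073496}{25}\right) = \frac{3626269488}{5}$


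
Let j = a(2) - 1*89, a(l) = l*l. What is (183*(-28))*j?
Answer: 435540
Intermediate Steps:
a(l) = l²
j = -85 (j = 2² - 1*89 = 4 - 89 = -85)
(183*(-28))*j = (183*(-28))*(-85) = -5124*(-85) = 435540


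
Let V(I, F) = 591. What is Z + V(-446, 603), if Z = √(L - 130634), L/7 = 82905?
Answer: 591 + √449701 ≈ 1261.6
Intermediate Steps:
L = 580335 (L = 7*82905 = 580335)
Z = √449701 (Z = √(580335 - 130634) = √449701 ≈ 670.60)
Z + V(-446, 603) = √449701 + 591 = 591 + √449701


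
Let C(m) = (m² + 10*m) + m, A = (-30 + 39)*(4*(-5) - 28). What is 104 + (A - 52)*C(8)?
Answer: -73464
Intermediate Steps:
A = -432 (A = 9*(-20 - 28) = 9*(-48) = -432)
C(m) = m² + 11*m
104 + (A - 52)*C(8) = 104 + (-432 - 52)*(8*(11 + 8)) = 104 - 3872*19 = 104 - 484*152 = 104 - 73568 = -73464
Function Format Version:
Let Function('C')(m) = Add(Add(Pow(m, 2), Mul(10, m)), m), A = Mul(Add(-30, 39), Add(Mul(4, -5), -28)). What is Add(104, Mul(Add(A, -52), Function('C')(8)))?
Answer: -73464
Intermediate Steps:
A = -432 (A = Mul(9, Add(-20, -28)) = Mul(9, -48) = -432)
Function('C')(m) = Add(Pow(m, 2), Mul(11, m))
Add(104, Mul(Add(A, -52), Function('C')(8))) = Add(104, Mul(Add(-432, -52), Mul(8, Add(11, 8)))) = Add(104, Mul(-484, Mul(8, 19))) = Add(104, Mul(-484, 152)) = Add(104, -73568) = -73464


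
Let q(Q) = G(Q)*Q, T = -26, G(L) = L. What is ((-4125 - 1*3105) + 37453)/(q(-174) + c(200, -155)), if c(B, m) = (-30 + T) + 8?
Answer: 30223/30228 ≈ 0.99983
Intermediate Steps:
q(Q) = Q² (q(Q) = Q*Q = Q²)
c(B, m) = -48 (c(B, m) = (-30 - 26) + 8 = -56 + 8 = -48)
((-4125 - 1*3105) + 37453)/(q(-174) + c(200, -155)) = ((-4125 - 1*3105) + 37453)/((-174)² - 48) = ((-4125 - 3105) + 37453)/(30276 - 48) = (-7230 + 37453)/30228 = 30223*(1/30228) = 30223/30228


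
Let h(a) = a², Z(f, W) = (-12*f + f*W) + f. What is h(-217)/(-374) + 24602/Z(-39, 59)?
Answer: -24337939/175032 ≈ -139.05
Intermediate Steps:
Z(f, W) = -11*f + W*f (Z(f, W) = (-12*f + W*f) + f = -11*f + W*f)
h(-217)/(-374) + 24602/Z(-39, 59) = (-217)²/(-374) + 24602/((-39*(-11 + 59))) = 47089*(-1/374) + 24602/((-39*48)) = -47089/374 + 24602/(-1872) = -47089/374 + 24602*(-1/1872) = -47089/374 - 12301/936 = -24337939/175032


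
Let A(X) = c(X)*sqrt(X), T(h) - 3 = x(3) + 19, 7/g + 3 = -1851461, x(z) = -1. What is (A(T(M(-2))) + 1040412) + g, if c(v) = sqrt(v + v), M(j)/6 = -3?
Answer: 1926285363161/1851464 + 21*sqrt(2) ≈ 1.0404e+6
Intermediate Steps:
M(j) = -18 (M(j) = 6*(-3) = -18)
c(v) = sqrt(2)*sqrt(v) (c(v) = sqrt(2*v) = sqrt(2)*sqrt(v))
g = -7/1851464 (g = 7/(-3 - 1851461) = 7/(-1851464) = 7*(-1/1851464) = -7/1851464 ≈ -3.7808e-6)
T(h) = 21 (T(h) = 3 + (-1 + 19) = 3 + 18 = 21)
A(X) = X*sqrt(2) (A(X) = (sqrt(2)*sqrt(X))*sqrt(X) = X*sqrt(2))
(A(T(M(-2))) + 1040412) + g = (21*sqrt(2) + 1040412) - 7/1851464 = (1040412 + 21*sqrt(2)) - 7/1851464 = 1926285363161/1851464 + 21*sqrt(2)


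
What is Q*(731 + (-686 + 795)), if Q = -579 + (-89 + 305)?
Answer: -304920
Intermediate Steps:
Q = -363 (Q = -579 + 216 = -363)
Q*(731 + (-686 + 795)) = -363*(731 + (-686 + 795)) = -363*(731 + 109) = -363*840 = -304920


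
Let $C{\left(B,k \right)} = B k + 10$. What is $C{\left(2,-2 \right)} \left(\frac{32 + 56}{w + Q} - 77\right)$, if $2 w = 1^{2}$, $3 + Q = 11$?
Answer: $- \frac{6798}{17} \approx -399.88$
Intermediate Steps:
$Q = 8$ ($Q = -3 + 11 = 8$)
$w = \frac{1}{2}$ ($w = \frac{1^{2}}{2} = \frac{1}{2} \cdot 1 = \frac{1}{2} \approx 0.5$)
$C{\left(B,k \right)} = 10 + B k$
$C{\left(2,-2 \right)} \left(\frac{32 + 56}{w + Q} - 77\right) = \left(10 + 2 \left(-2\right)\right) \left(\frac{32 + 56}{\frac{1}{2} + 8} - 77\right) = \left(10 - 4\right) \left(\frac{88}{\frac{17}{2}} - 77\right) = 6 \left(88 \cdot \frac{2}{17} - 77\right) = 6 \left(\frac{176}{17} - 77\right) = 6 \left(- \frac{1133}{17}\right) = - \frac{6798}{17}$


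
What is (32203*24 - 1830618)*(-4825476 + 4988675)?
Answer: -172623089454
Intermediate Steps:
(32203*24 - 1830618)*(-4825476 + 4988675) = (772872 - 1830618)*163199 = -1057746*163199 = -172623089454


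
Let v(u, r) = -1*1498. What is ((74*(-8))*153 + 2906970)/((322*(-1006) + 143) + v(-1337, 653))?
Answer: -938798/108429 ≈ -8.6582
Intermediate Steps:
v(u, r) = -1498
((74*(-8))*153 + 2906970)/((322*(-1006) + 143) + v(-1337, 653)) = ((74*(-8))*153 + 2906970)/((322*(-1006) + 143) - 1498) = (-592*153 + 2906970)/((-323932 + 143) - 1498) = (-90576 + 2906970)/(-323789 - 1498) = 2816394/(-325287) = 2816394*(-1/325287) = -938798/108429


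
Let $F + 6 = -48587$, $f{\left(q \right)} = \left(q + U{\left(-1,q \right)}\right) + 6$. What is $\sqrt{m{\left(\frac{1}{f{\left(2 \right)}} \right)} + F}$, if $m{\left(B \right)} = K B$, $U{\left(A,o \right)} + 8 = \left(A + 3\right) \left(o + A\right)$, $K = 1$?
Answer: $\frac{i \sqrt{194370}}{2} \approx 220.44 i$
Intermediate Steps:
$U{\left(A,o \right)} = -8 + \left(3 + A\right) \left(A + o\right)$ ($U{\left(A,o \right)} = -8 + \left(A + 3\right) \left(o + A\right) = -8 + \left(3 + A\right) \left(A + o\right)$)
$f{\left(q \right)} = -4 + 3 q$ ($f{\left(q \right)} = \left(q + \left(-8 + \left(-1\right)^{2} + 3 \left(-1\right) + 3 q - q\right)\right) + 6 = \left(q - \left(10 - 2 q\right)\right) + 6 = \left(q + \left(-10 + 2 q\right)\right) + 6 = \left(-10 + 3 q\right) + 6 = -4 + 3 q$)
$m{\left(B \right)} = B$ ($m{\left(B \right)} = 1 B = B$)
$F = -48593$ ($F = -6 - 48587 = -48593$)
$\sqrt{m{\left(\frac{1}{f{\left(2 \right)}} \right)} + F} = \sqrt{\frac{1}{-4 + 3 \cdot 2} - 48593} = \sqrt{\frac{1}{-4 + 6} - 48593} = \sqrt{\frac{1}{2} - 48593} = \sqrt{- \frac{97185}{2}} = \frac{i \sqrt{194370}}{2}$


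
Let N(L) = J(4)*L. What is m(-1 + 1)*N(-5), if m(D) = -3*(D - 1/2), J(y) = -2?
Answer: 15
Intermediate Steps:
N(L) = -2*L
m(D) = 3/2 - 3*D (m(D) = -3*(D - 1*½) = -3*(D - ½) = -3*(-½ + D) = 3/2 - 3*D)
m(-1 + 1)*N(-5) = (3/2 - 3*(-1 + 1))*(-2*(-5)) = (3/2 - 3*0)*10 = (3/2 + 0)*10 = (3/2)*10 = 15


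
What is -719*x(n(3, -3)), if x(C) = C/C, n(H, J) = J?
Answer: -719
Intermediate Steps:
x(C) = 1
-719*x(n(3, -3)) = -719*1 = -719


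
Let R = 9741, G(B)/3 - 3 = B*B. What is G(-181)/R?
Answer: 32764/3247 ≈ 10.091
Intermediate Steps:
G(B) = 9 + 3*B² (G(B) = 9 + 3*(B*B) = 9 + 3*B²)
G(-181)/R = (9 + 3*(-181)²)/9741 = (9 + 3*32761)*(1/9741) = (9 + 98283)*(1/9741) = 98292*(1/9741) = 32764/3247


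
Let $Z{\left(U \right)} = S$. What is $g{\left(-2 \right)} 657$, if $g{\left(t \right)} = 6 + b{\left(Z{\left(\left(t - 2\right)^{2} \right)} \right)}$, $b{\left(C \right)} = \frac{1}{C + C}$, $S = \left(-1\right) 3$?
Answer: $\frac{7665}{2} \approx 3832.5$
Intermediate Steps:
$S = -3$
$Z{\left(U \right)} = -3$
$b{\left(C \right)} = \frac{1}{2 C}$
$g{\left(t \right)} = \frac{35}{6}$ ($g{\left(t \right)} = 6 + \frac{1}{2 \left(-3\right)} = 6 + \frac{1}{2} \left(- \frac{1}{3}\right) = 6 - \frac{1}{6} = \frac{35}{6}$)
$g{\left(-2 \right)} 657 = \frac{35}{6} \cdot 657 = \frac{7665}{2}$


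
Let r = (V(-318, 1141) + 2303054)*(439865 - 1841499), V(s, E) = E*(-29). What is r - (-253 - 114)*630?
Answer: -3181659891600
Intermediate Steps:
V(s, E) = -29*E
r = -3181660122810 (r = (-29*1141 + 2303054)*(439865 - 1841499) = (-33089 + 2303054)*(-1401634) = 2269965*(-1401634) = -3181660122810)
r - (-253 - 114)*630 = -3181660122810 - (-253 - 114)*630 = -3181660122810 - (-367)*630 = -3181660122810 - 1*(-231210) = -3181660122810 + 231210 = -3181659891600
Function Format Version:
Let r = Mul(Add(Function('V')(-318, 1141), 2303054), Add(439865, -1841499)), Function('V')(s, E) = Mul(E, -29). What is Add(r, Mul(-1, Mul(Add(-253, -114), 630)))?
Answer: -3181659891600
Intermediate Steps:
Function('V')(s, E) = Mul(-29, E)
r = -3181660122810 (r = Mul(Add(Mul(-29, 1141), 2303054), Add(439865, -1841499)) = Mul(Add(-33089, 2303054), -1401634) = Mul(2269965, -1401634) = -3181660122810)
Add(r, Mul(-1, Mul(Add(-253, -114), 630))) = Add(-3181660122810, Mul(-1, Mul(Add(-253, -114), 630))) = Add(-3181660122810, Mul(-1, Mul(-367, 630))) = Add(-3181660122810, Mul(-1, -231210)) = Add(-3181660122810, 231210) = -3181659891600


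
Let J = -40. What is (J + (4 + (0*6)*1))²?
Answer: 1296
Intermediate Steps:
(J + (4 + (0*6)*1))² = (-40 + (4 + (0*6)*1))² = (-40 + (4 + 0*1))² = (-40 + (4 + 0))² = (-40 + 4)² = (-36)² = 1296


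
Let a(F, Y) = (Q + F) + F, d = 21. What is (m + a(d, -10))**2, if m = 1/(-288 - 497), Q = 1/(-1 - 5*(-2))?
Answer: 88509820036/49914225 ≈ 1773.2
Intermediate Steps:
Q = 1/9 (Q = 1/(-1 + 10) = 1/9 ≈ 0.11111)
m = -1/785 (m = 1/(-785) = -1/785 ≈ -0.0012739)
a(F, Y) = 1/9 + 2*F (a(F, Y) = (1/9 + F) + F = 1/9 + 2*F)
(m + a(d, -10))**2 = (-1/785 + (1/9 + 2*21))**2 = (-1/785 + (1/9 + 42))**2 = (-1/785 + 379/9)**2 = (297506/7065)**2 = 88509820036/49914225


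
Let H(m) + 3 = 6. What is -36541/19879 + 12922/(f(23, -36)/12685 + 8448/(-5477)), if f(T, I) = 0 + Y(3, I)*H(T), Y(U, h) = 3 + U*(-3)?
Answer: -686561590162516/82009641639 ≈ -8371.7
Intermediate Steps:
Y(U, h) = 3 - 3*U
H(m) = 3 (H(m) = -3 + 6 = 3)
f(T, I) = -18 (f(T, I) = 0 + (3 - 3*3)*3 = 0 + (3 - 9)*3 = 0 - 6*3 = 0 - 18 = -18)
-36541/19879 + 12922/(f(23, -36)/12685 + 8448/(-5477)) = -36541/19879 + 12922/(-18/12685 + 8448/(-5477)) = -36541*1/19879 + 12922/(-18*1/12685 + 8448*(-1/5477)) = -36541/19879 + 12922/(-18/12685 - 8448/5477) = -36541/19879 + 12922/(-107261466/69475745) = -36541/19879 + 12922*(-69475745/107261466) = -36541/19879 - 34529445265/4125441 = -686561590162516/82009641639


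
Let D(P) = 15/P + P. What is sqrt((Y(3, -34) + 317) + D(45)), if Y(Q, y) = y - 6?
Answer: sqrt(2901)/3 ≈ 17.954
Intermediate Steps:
Y(Q, y) = -6 + y
D(P) = P + 15/P
sqrt((Y(3, -34) + 317) + D(45)) = sqrt(((-6 - 34) + 317) + (45 + 15/45)) = sqrt((-40 + 317) + (45 + 15*(1/45))) = sqrt(277 + (45 + 1/3)) = sqrt(277 + 136/3) = sqrt(967/3) = sqrt(2901)/3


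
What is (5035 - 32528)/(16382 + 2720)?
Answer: -27493/19102 ≈ -1.4393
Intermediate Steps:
(5035 - 32528)/(16382 + 2720) = -27493/19102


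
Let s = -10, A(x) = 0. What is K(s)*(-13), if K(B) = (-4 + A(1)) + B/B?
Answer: 39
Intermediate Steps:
K(B) = -3 (K(B) = (-4 + 0) + B/B = -4 + 1 = -3)
K(s)*(-13) = -3*(-13) = 39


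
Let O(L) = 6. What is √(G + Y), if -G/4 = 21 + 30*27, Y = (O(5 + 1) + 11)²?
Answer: I*√3035 ≈ 55.091*I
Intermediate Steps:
Y = 289 (Y = (6 + 11)² = 17² = 289)
G = -3324 (G = -4*(21 + 30*27) = -4*(21 + 810) = -4*831 = -3324)
√(G + Y) = √(-3324 + 289) = √(-3035) = I*√3035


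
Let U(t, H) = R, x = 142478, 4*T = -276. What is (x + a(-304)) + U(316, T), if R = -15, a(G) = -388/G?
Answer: 10827285/76 ≈ 1.4246e+5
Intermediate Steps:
T = -69 (T = (¼)*(-276) = -69)
U(t, H) = -15
(x + a(-304)) + U(316, T) = (142478 - 388/(-304)) - 15 = (142478 - 388*(-1/304)) - 15 = (142478 + 97/76) - 15 = 10828425/76 - 15 = 10827285/76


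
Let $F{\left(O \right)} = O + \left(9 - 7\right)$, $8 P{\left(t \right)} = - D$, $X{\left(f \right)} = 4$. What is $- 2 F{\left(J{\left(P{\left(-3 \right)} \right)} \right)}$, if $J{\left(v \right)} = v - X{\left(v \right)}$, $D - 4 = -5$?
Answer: $\frac{15}{4} \approx 3.75$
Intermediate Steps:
$D = -1$ ($D = 4 - 5 = -1$)
$P{\left(t \right)} = \frac{1}{8}$ ($P{\left(t \right)} = \frac{\left(-1\right) \left(-1\right)}{8} = \frac{1}{8} \cdot 1 = \frac{1}{8}$)
$J{\left(v \right)} = -4 + v$ ($J{\left(v \right)} = v - 4 = -4 + v$)
$F{\left(O \right)} = 2 + O$ ($F{\left(O \right)} = O + \left(9 - 7\right) = O + 2 = 2 + O$)
$- 2 F{\left(J{\left(P{\left(-3 \right)} \right)} \right)} = - 2 \left(2 + \left(-4 + \frac{1}{8}\right)\right) = - 2 \left(2 - \frac{31}{8}\right) = \left(-2\right) \left(- \frac{15}{8}\right) = \frac{15}{4}$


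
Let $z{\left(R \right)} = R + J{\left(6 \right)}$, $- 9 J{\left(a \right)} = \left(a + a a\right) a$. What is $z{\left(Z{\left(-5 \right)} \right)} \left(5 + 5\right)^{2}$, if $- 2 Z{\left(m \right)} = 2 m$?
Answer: $-2300$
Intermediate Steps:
$J{\left(a \right)} = - \frac{a \left(a + a^{2}\right)}{9}$ ($J{\left(a \right)} = - \frac{\left(a + a a\right) a}{9} = - \frac{\left(a + a^{2}\right) a}{9} = - \frac{a \left(a + a^{2}\right)}{9}$)
$Z{\left(m \right)} = - m$ ($Z{\left(m \right)} = - \frac{2 m}{2} = - m$)
$z{\left(R \right)} = -28 + R$ ($z{\left(R \right)} = R + \frac{6^{2} \left(-1 - 6\right)}{9} = R + \frac{1}{9} \cdot 36 \left(-1 - 6\right) = R + \frac{1}{9} \cdot 36 \left(-7\right) = R - 28 = -28 + R$)
$z{\left(Z{\left(-5 \right)} \right)} \left(5 + 5\right)^{2} = \left(-28 - -5\right) \left(5 + 5\right)^{2} = \left(-28 + 5\right) 10^{2} = \left(-23\right) 100 = -2300$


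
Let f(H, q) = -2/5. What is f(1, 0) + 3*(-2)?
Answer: -32/5 ≈ -6.4000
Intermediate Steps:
f(H, q) = -⅖ (f(H, q) = -2*⅕ = -⅖)
f(1, 0) + 3*(-2) = -⅖ + 3*(-2) = -⅖ - 6 = -32/5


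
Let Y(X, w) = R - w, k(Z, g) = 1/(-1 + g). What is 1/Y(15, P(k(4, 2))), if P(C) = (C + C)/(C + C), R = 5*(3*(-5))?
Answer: -1/76 ≈ -0.013158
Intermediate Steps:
R = -75 (R = 5*(-15) = -75)
P(C) = 1 (P(C) = (2*C)/((2*C)) = (2*C)*(1/(2*C)) = 1)
Y(X, w) = -75 - w
1/Y(15, P(k(4, 2))) = 1/(-75 - 1*1) = 1/(-75 - 1) = 1/(-76) = -1/76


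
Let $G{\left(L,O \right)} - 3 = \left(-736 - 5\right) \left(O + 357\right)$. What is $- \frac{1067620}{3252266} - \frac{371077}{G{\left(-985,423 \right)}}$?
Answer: $\frac{294890652871}{939867472941} \approx 0.31376$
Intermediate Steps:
$G{\left(L,O \right)} = -264534 - 741 O$ ($G{\left(L,O \right)} = 3 + \left(-736 - 5\right) \left(O + 357\right) = 3 - 741 \left(357 + O\right) = 3 - \left(264537 + 741 O\right) = -264534 - 741 O$)
$- \frac{1067620}{3252266} - \frac{371077}{G{\left(-985,423 \right)}} = - \frac{1067620}{3252266} - \frac{371077}{-264534 - 313443} = \left(-1067620\right) \frac{1}{3252266} - \frac{371077}{-264534 - 313443} = - \frac{533810}{1626133} - \frac{371077}{-577977} = - \frac{533810}{1626133} - - \frac{371077}{577977} = - \frac{533810}{1626133} + \frac{371077}{577977} = \frac{294890652871}{939867472941}$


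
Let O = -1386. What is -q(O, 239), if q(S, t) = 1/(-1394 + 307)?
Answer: 1/1087 ≈ 0.00091996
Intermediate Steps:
q(S, t) = -1/1087 (q(S, t) = 1/(-1087) = -1/1087)
-q(O, 239) = -1*(-1/1087) = 1/1087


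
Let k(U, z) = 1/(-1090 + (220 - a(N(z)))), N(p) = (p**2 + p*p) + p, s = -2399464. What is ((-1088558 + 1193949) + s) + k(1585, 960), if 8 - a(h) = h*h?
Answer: -7801972751837912705/3400926104722 ≈ -2.2941e+6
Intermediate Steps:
N(p) = p + 2*p**2 (N(p) = (p**2 + p**2) + p = 2*p**2 + p = p + 2*p**2)
a(h) = 8 - h**2 (a(h) = 8 - h*h = 8 - h**2)
k(U, z) = 1/(-878 + z**2*(1 + 2*z)**2) (k(U, z) = 1/(-1090 + (220 - (8 - (z*(1 + 2*z))**2))) = 1/(-1090 + (220 - (8 - z**2*(1 + 2*z)**2))) = 1/(-1090 + (220 + (-8 + z**2*(1 + 2*z)**2))) = 1/(-1090 + (212 + z**2*(1 + 2*z)**2)) = 1/(-878 + z**2*(1 + 2*z)**2))
((-1088558 + 1193949) + s) + k(1585, 960) = ((-1088558 + 1193949) - 2399464) + 1/(-878 + 960**2*(1 + 2*960)**2) = (105391 - 2399464) + 1/(-878 + 921600*(1 + 1920)**2) = -2294073 + 1/(-878 + 921600*1921**2) = -2294073 + 1/(-878 + 921600*3690241) = -2294073 + 1/(-878 + 3400926105600) = -2294073 + 1/3400926104722 = -7801972751837912705/3400926104722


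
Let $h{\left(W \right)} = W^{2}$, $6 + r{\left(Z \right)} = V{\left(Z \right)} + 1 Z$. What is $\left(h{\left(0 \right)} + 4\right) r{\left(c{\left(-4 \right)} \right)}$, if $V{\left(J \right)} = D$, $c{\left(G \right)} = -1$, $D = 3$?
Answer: $-16$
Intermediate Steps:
$V{\left(J \right)} = 3$
$r{\left(Z \right)} = -3 + Z$ ($r{\left(Z \right)} = -6 + \left(3 + 1 Z\right) = -6 + \left(3 + Z\right) = -3 + Z$)
$\left(h{\left(0 \right)} + 4\right) r{\left(c{\left(-4 \right)} \right)} = \left(0^{2} + 4\right) \left(-3 - 1\right) = \left(0 + 4\right) \left(-4\right) = 4 \left(-4\right) = -16$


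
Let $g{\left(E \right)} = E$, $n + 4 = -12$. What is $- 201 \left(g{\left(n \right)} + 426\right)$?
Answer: $-82410$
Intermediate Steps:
$n = -16$ ($n = -4 - 12 = -16$)
$- 201 \left(g{\left(n \right)} + 426\right) = - 201 \left(-16 + 426\right) = \left(-201\right) 410 = -82410$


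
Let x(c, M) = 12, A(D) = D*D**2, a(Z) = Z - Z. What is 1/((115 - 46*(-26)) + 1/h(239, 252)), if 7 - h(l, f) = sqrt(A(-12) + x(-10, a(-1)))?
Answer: 88997/116675420 - I*sqrt(429)/1516780460 ≈ 0.00076277 - 1.3655e-8*I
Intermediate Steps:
a(Z) = 0
A(D) = D**3
h(l, f) = 7 - 2*I*sqrt(429) (h(l, f) = 7 - sqrt((-12)**3 + 12) = 7 - sqrt(-1728 + 12) = 7 - sqrt(-1716) = 7 - 2*I*sqrt(429))
1/((115 - 46*(-26)) + 1/h(239, 252)) = 1/((115 - 46*(-26)) + 1/(7 - 2*I*sqrt(429))) = 1/((115 + 1196) + 1/(7 - 2*I*sqrt(429))) = 1/(1311 + 1/(7 - 2*I*sqrt(429)))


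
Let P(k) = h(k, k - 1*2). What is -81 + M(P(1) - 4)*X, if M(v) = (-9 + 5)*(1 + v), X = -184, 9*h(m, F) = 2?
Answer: -19129/9 ≈ -2125.4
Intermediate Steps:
h(m, F) = 2/9 (h(m, F) = (1/9)*2 = 2/9)
P(k) = 2/9
M(v) = -4 - 4*v (M(v) = -4*(1 + v) = -4 - 4*v)
-81 + M(P(1) - 4)*X = -81 + (-4 - 4*(2/9 - 4))*(-184) = -81 + (-4 - 4*(-34/9))*(-184) = -81 + (-4 + 136/9)*(-184) = -81 + (100/9)*(-184) = -81 - 18400/9 = -19129/9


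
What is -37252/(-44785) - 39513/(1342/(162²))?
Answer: -23220531112918/30050735 ≈ -7.7271e+5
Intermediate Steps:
-37252/(-44785) - 39513/(1342/(162²)) = -37252*(-1/44785) - 39513/(1342/26244) = 37252/44785 - 39513/(1342*(1/26244)) = 37252/44785 - 39513/671/13122 = 37252/44785 - 39513*13122/671 = 37252/44785 - 518489586/671 = -23220531112918/30050735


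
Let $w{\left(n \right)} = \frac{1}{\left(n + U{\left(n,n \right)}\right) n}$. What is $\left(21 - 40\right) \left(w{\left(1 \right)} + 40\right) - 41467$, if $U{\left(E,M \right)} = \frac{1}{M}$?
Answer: $- \frac{84473}{2} \approx -42237.0$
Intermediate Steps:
$w{\left(n \right)} = \frac{1}{n \left(n + \frac{1}{n}\right)}$ ($w{\left(n \right)} = \frac{1}{\left(n + \frac{1}{n}\right) n} = \frac{1}{n \left(n + \frac{1}{n}\right)}$)
$\left(21 - 40\right) \left(w{\left(1 \right)} + 40\right) - 41467 = \left(21 - 40\right) \left(\frac{1}{1 + 1^{2}} + 40\right) - 41467 = \left(21 - 40\right) \left(\frac{1}{1 + 1} + 40\right) - 41467 = - 19 \left(\frac{1}{2} + 40\right) - 41467 = \left(-19\right) \frac{81}{2} - 41467 = - \frac{1539}{2} - 41467 = - \frac{84473}{2}$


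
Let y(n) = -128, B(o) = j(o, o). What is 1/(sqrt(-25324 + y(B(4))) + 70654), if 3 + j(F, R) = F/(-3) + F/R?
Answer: 35327/2496006584 - 3*I*sqrt(707)/2496006584 ≈ 1.4153e-5 - 3.1958e-8*I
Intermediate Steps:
j(F, R) = -3 - F/3 + F/R (j(F, R) = -3 + (F/(-3) + F/R) = -3 + (F*(-1/3) + F/R) = -3 + (-F/3 + F/R) = -3 - F/3 + F/R)
B(o) = -2 - o/3 (B(o) = -3 - o/3 + o/o = -3 - o/3 + 1 = -2 - o/3)
1/(sqrt(-25324 + y(B(4))) + 70654) = 1/(sqrt(-25324 - 128) + 70654) = 1/(sqrt(-25452) + 70654) = 1/(6*I*sqrt(707) + 70654) = 1/(70654 + 6*I*sqrt(707))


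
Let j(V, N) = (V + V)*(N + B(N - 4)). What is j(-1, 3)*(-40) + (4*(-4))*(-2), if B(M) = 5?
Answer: 672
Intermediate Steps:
j(V, N) = 2*V*(5 + N) (j(V, N) = (V + V)*(N + 5) = (2*V)*(5 + N) = 2*V*(5 + N))
j(-1, 3)*(-40) + (4*(-4))*(-2) = (2*(-1)*(5 + 3))*(-40) + (4*(-4))*(-2) = (2*(-1)*8)*(-40) - 16*(-2) = -16*(-40) + 32 = 640 + 32 = 672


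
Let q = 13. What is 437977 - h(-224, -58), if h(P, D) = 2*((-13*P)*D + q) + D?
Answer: 775801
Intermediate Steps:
h(P, D) = 26 + D - 26*D*P (h(P, D) = 2*((-13*P)*D + 13) + D = 2*(-13*D*P + 13) + D = 2*(13 - 13*D*P) + D = (26 - 26*D*P) + D = 26 + D - 26*D*P)
437977 - h(-224, -58) = 437977 - (26 - 58 - 26*(-58)*(-224)) = 437977 - (26 - 58 - 337792) = 437977 - 1*(-337824) = 437977 + 337824 = 775801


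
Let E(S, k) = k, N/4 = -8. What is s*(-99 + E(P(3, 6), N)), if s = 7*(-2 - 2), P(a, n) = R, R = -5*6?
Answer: 3668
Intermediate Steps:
N = -32 (N = 4*(-8) = -32)
R = -30
P(a, n) = -30
s = -28 (s = 7*(-4) = -28)
s*(-99 + E(P(3, 6), N)) = -28*(-99 - 32) = -28*(-131) = 3668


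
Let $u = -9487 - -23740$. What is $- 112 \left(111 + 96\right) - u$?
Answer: $-37437$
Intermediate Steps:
$u = 14253$ ($u = -9487 + 23740 = 14253$)
$- 112 \left(111 + 96\right) - u = - 112 \left(111 + 96\right) - 14253 = \left(-112\right) 207 - 14253 = -23184 - 14253 = -37437$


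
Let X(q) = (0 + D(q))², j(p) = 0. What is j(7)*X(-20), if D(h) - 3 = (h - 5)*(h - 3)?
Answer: 0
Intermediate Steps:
D(h) = 3 + (-5 + h)*(-3 + h) (D(h) = 3 + (h - 5)*(h - 3) = 3 + (-5 + h)*(-3 + h))
X(q) = (18 + q² - 8*q)² (X(q) = (0 + (18 + q² - 8*q))² = (18 + q² - 8*q)²)
j(7)*X(-20) = 0*(18 + (-20)² - 8*(-20))² = 0*(18 + 400 + 160)² = 0*578² = 0*334084 = 0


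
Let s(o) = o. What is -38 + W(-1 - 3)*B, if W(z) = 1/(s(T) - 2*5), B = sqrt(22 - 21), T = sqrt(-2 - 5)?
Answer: -4076/107 - I*sqrt(7)/107 ≈ -38.093 - 0.024727*I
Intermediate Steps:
T = I*sqrt(7) (T = sqrt(-7) = I*sqrt(7) ≈ 2.6458*I)
B = 1 (B = sqrt(1) = 1)
W(z) = 1/(-10 + I*sqrt(7)) (W(z) = 1/(I*sqrt(7) - 2*5) = 1/(I*sqrt(7) - 10) = 1/(-10 + I*sqrt(7)))
-38 + W(-1 - 3)*B = -38 + (-10/107 - I*sqrt(7)/107)*1 = -38 + (-10/107 - I*sqrt(7)/107) = -4076/107 - I*sqrt(7)/107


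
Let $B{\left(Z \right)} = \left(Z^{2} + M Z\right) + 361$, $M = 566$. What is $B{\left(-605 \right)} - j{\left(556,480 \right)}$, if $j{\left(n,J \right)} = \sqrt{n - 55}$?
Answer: $23956 - \sqrt{501} \approx 23934.0$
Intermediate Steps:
$j{\left(n,J \right)} = \sqrt{-55 + n}$
$B{\left(Z \right)} = 361 + Z^{2} + 566 Z$ ($B{\left(Z \right)} = \left(Z^{2} + 566 Z\right) + 361 = 361 + Z^{2} + 566 Z$)
$B{\left(-605 \right)} - j{\left(556,480 \right)} = \left(361 + \left(-605\right)^{2} + 566 \left(-605\right)\right) - \sqrt{-55 + 556} = \left(361 + 366025 - 342430\right) - \sqrt{501} = 23956 - \sqrt{501}$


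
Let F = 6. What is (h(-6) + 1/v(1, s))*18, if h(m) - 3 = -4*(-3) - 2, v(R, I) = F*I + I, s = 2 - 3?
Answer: 1620/7 ≈ 231.43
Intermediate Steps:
s = -1
v(R, I) = 7*I (v(R, I) = 6*I + I = 7*I)
h(m) = 13 (h(m) = 3 + (-4*(-3) - 2) = 3 + (12 - 2) = 3 + 10 = 13)
(h(-6) + 1/v(1, s))*18 = (13 + 1/(7*(-1)))*18 = (13 + 1/(-7))*18 = (13 - ⅐)*18 = (90/7)*18 = 1620/7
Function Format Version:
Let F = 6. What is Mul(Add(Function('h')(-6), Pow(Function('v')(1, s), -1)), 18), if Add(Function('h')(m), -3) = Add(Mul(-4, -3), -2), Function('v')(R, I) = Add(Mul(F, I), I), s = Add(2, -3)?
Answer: Rational(1620, 7) ≈ 231.43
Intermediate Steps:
s = -1
Function('v')(R, I) = Mul(7, I) (Function('v')(R, I) = Add(Mul(6, I), I) = Mul(7, I))
Function('h')(m) = 13 (Function('h')(m) = Add(3, Add(Mul(-4, -3), -2)) = Add(3, Add(12, -2)) = Add(3, 10) = 13)
Mul(Add(Function('h')(-6), Pow(Function('v')(1, s), -1)), 18) = Mul(Add(13, Pow(Mul(7, -1), -1)), 18) = Mul(Add(13, Pow(-7, -1)), 18) = Mul(Add(13, Rational(-1, 7)), 18) = Mul(Rational(90, 7), 18) = Rational(1620, 7)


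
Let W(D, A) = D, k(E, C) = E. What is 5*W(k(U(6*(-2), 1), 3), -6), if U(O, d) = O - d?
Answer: -65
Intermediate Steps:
5*W(k(U(6*(-2), 1), 3), -6) = 5*(6*(-2) - 1*1) = 5*(-12 - 1) = 5*(-13) = -65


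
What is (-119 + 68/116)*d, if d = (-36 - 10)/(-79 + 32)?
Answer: -157964/1363 ≈ -115.89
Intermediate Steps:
d = 46/47 (d = -46/(-47) = -46*(-1/47) = 46/47 ≈ 0.97872)
(-119 + 68/116)*d = (-119 + 68/116)*(46/47) = (-119 + 68*(1/116))*(46/47) = (-119 + 17/29)*(46/47) = -3434/29*46/47 = -157964/1363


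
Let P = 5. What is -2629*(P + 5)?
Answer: -26290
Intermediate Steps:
-2629*(P + 5) = -2629*(5 + 5) = -2629*10 = -26290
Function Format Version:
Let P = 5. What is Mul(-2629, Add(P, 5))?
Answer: -26290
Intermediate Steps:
Mul(-2629, Add(P, 5)) = Mul(-2629, Add(5, 5)) = Mul(-2629, 10) = -26290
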